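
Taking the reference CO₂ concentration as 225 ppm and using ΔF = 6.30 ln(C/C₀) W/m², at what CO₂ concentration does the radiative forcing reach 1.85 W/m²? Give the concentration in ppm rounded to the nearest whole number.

Set 6.30 ln(C/225) = 1.85, so ln(C/225) = 1.85/6.30 = 0.29365.
Then C/225 = e^0.29365 = 1.34131, giving C = 225 × 1.34131 = 301.79 ppm.

C ≈ 302 ppm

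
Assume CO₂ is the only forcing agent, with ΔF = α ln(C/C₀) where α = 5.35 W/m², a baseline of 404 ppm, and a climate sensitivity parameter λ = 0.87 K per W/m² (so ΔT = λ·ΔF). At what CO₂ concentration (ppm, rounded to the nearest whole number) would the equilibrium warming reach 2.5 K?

C ≈ 691 ppm

Required forcing: ΔF = ΔT/λ = 2.5/0.87 = 2.8736 W/m².
Then ln(C/404) = ΔF/5.35 = 2.8736/5.35 = 0.53712.
So C = 404 × e^0.53712 = 404 × 1.71107 = 691.27 ppm.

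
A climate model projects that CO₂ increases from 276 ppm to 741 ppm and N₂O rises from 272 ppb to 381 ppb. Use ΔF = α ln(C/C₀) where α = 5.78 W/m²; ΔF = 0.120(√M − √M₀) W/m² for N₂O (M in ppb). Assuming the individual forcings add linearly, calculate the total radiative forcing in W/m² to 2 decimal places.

ΔF = 6.07 W/m²

CO₂: 5.78 × ln(741/276) = 5.78 × ln(2.68478) = 5.78 × 0.98760 = 5.7083 W/m².
N₂O: 0.120 × (√381 − √272) = 0.120 × (19.5192 − 16.4924) = 0.120 × 3.0268 = 0.3632 W/m².
Total ΔF = 5.7083 + 0.3632 = 6.0715 W/m².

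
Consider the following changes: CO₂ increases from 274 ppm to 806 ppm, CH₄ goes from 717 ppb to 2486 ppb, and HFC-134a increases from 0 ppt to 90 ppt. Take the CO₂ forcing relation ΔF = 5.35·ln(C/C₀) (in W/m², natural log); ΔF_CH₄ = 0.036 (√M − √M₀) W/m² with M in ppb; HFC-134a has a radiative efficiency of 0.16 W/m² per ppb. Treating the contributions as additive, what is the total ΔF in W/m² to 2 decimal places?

CO₂: 5.35 × ln(806/274) = 5.35 × ln(2.94161) = 5.35 × 1.07896 = 5.7724 W/m².
CH₄: 0.036 × (√2486 − √717) = 0.036 × (49.8598 − 26.7769) = 0.036 × 23.0829 = 0.8310 W/m².
HFC-134a: Δ = 90 − 0 = 90 ppt = 0.090 ppb; ΔF = 0.16 × 0.090 = 0.0144 W/m².
Total ΔF = 5.7724 + 0.8310 + 0.0144 = 6.6178 W/m².

ΔF = 6.62 W/m²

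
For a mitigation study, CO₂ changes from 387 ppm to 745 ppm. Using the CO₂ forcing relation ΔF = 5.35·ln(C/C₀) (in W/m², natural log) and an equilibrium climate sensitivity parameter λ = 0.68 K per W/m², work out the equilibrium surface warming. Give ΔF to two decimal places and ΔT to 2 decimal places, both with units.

ΔF = 3.50 W/m²; ΔT = 2.38 K

CO₂: 5.35 × ln(745/387) = 5.35 × ln(1.92506) = 5.35 × 0.65496 = 3.5040 W/m².
ΔT = λ ΔF = 0.68 × 3.50 = 2.3800 K.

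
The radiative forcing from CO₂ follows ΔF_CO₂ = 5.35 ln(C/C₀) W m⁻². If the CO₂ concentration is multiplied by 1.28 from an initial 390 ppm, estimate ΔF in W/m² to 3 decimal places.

Because the forcing depends only on the ratio C/C₀, the initial concentration does not enter.
ΔF = 5.35 × ln(1.28) = 5.35 × 0.24686 = 1.3207 W/m².

ΔF = 1.321 W/m²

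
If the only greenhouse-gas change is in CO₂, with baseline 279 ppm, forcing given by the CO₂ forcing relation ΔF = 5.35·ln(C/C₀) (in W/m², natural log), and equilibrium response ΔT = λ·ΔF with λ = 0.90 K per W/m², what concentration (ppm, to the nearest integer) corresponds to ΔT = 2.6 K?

Required forcing: ΔF = ΔT/λ = 2.6/0.90 = 2.8889 W/m².
Then ln(C/279) = ΔF/5.35 = 2.8889/5.35 = 0.53998.
So C = 279 × e^0.53998 = 279 × 1.71597 = 478.76 ppm.

C ≈ 479 ppm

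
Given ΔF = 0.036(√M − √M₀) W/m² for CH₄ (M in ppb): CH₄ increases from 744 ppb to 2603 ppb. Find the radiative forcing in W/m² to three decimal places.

CH₄: 0.036 × (√2603 − √744) = 0.036 × (51.0196 − 27.2764) = 0.036 × 23.7432 = 0.8548 W/m².

ΔF = 0.855 W/m²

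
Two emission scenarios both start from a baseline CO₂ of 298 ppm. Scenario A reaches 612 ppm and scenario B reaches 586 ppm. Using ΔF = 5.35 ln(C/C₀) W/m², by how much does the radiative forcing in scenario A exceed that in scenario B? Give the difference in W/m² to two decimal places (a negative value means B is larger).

ΔF_A = 5.35 ln(612/298) = 5.35 × 0.71964 = 3.8501 W/m².
ΔF_B = 5.35 ln(586/298) = 5.35 × 0.67623 = 3.6178 W/m².
Difference: 3.8501 − 3.6178 = 0.2323 W/m².

ΔF_A − ΔF_B = 0.23 W/m²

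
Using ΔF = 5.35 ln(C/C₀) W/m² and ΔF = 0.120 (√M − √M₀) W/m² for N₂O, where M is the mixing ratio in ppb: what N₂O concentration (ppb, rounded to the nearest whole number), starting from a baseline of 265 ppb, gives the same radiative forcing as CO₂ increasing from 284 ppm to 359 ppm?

CO₂ forcing: 5.35 × ln(359/284) = 5.35 × 0.234348 = 1.25376 W/m².
Set 0.120(√M − √265) = 1.25376: √M = 1.25376/0.120 + √265 = 10.4480 + 16.2788 = 26.7268.
M = (26.7268)² = 714.32 ppb.

M ≈ 714 ppb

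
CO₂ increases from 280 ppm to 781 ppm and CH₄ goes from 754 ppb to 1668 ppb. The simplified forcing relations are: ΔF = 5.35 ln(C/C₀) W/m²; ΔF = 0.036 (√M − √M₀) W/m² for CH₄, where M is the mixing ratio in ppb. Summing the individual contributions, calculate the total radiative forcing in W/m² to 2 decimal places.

ΔF = 5.97 W/m²

CO₂: 5.35 × ln(781/280) = 5.35 × ln(2.78929) = 5.35 × 1.02579 = 5.4880 W/m².
CH₄: 0.036 × (√1668 − √754) = 0.036 × (40.8412 − 27.4591) = 0.036 × 13.3821 = 0.4818 W/m².
Total ΔF = 5.4880 + 0.4818 = 5.9698 W/m².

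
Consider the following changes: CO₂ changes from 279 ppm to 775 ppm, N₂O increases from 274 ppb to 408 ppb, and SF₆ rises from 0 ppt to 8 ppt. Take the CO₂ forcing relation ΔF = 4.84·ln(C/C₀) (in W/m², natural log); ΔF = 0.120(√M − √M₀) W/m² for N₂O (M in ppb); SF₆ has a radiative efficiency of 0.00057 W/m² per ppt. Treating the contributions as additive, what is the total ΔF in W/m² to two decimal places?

CO₂: 4.84 × ln(775/279) = 4.84 × ln(2.77778) = 4.84 × 1.02165 = 4.9448 W/m².
N₂O: 0.120 × (√408 − √274) = 0.120 × (20.1990 − 16.5529) = 0.120 × 3.6461 = 0.4375 W/m².
SF₆: ΔF = 0.00057 × (8 − 0) = 0.00057 × 8 = 0.0046 W/m².
Total ΔF = 4.9448 + 0.4375 + 0.0046 = 5.3869 W/m².

ΔF = 5.39 W/m²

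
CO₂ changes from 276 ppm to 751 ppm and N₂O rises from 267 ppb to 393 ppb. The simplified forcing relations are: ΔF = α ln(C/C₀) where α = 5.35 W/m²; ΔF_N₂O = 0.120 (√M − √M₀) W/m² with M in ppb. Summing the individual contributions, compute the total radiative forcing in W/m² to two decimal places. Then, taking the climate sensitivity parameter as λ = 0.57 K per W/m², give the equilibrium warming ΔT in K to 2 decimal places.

ΔF = 5.77 W/m²; ΔT = 3.29 K

CO₂: 5.35 × ln(751/276) = 5.35 × ln(2.72101) = 5.35 × 1.00100 = 5.3554 W/m².
N₂O: 0.120 × (√393 − √267) = 0.120 × (19.8242 − 16.3401) = 0.120 × 3.4841 = 0.4181 W/m².
Total ΔF = 5.3554 + 0.4181 = 5.7735 W/m².
ΔT = λ ΔF = 0.57 × 5.77 = 3.2889 K.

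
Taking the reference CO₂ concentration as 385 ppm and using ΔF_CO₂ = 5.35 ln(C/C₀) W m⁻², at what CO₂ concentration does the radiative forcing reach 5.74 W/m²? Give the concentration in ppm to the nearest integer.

Set 5.35 ln(C/385) = 5.74, so ln(C/385) = 5.74/5.35 = 1.07290.
Then C/385 = e^1.07290 = 2.92385, giving C = 385 × 2.92385 = 1125.68 ppm.

C ≈ 1126 ppm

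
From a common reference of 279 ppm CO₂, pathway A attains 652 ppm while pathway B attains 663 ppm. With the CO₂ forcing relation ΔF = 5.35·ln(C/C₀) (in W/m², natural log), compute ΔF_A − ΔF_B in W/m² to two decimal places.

ΔF_A − ΔF_B = -0.09 W/m²

ΔF_A = 5.35 ln(652/279) = 5.35 × 0.84883 = 4.5412 W/m².
ΔF_B = 5.35 ln(663/279) = 5.35 × 0.86556 = 4.6307 W/m².
Difference: 4.5412 − 4.6307 = -0.0895 W/m².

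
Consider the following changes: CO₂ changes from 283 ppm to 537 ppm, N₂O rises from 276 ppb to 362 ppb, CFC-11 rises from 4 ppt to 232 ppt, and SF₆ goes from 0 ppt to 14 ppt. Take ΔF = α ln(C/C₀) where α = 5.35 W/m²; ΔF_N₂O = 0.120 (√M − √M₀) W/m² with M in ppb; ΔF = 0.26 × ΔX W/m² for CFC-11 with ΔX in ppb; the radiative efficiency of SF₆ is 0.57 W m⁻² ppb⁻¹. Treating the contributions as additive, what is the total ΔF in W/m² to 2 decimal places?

ΔF = 3.78 W/m²

CO₂: 5.35 × ln(537/283) = 5.35 × ln(1.89753) = 5.35 × 0.64055 = 3.4269 W/m².
N₂O: 0.120 × (√362 − √276) = 0.120 × (19.0263 − 16.6132) = 0.120 × 2.4131 = 0.2896 W/m².
CFC-11: Δ = 232 − 4 = 228 ppt = 0.228 ppb; ΔF = 0.26 × 0.228 = 0.0593 W/m².
SF₆: Δ = 14 − 0 = 14 ppt = 0.014 ppb; ΔF = 0.57 × 0.014 = 0.0080 W/m².
Total ΔF = 3.4269 + 0.2896 + 0.0593 + 0.0080 = 3.7838 W/m².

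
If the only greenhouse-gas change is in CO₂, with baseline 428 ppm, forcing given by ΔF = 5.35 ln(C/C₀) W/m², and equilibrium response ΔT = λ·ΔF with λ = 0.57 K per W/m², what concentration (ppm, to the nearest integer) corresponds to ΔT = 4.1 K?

Required forcing: ΔF = ΔT/λ = 4.1/0.57 = 7.1930 W/m².
Then ln(C/428) = ΔF/5.35 = 7.1930/5.35 = 1.34449.
So C = 428 × e^1.34449 = 428 × 3.83623 = 1641.91 ppm.

C ≈ 1642 ppm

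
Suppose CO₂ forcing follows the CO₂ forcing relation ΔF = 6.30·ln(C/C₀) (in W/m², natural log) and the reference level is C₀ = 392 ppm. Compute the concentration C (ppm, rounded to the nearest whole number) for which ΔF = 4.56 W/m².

Set 6.30 ln(C/392) = 4.56, so ln(C/392) = 4.56/6.30 = 0.72381.
Then C/392 = e^0.72381 = 2.06228, giving C = 392 × 2.06228 = 808.41 ppm.

C ≈ 808 ppm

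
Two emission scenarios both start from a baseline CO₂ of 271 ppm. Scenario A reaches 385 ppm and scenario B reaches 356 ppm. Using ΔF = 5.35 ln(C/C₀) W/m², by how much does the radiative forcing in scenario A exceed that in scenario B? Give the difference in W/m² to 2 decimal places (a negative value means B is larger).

ΔF_A = 5.35 ln(385/271) = 5.35 × 0.35112 = 1.8785 W/m².
ΔF_B = 5.35 ln(356/271) = 5.35 × 0.27281 = 1.4595 W/m².
Difference: 1.8785 − 1.4595 = 0.4190 W/m².
(Equivalently, ΔF_A − ΔF_B = 5.35 ln(385/356) = 5.35 × 0.07831 = 0.4190 W/m².)

ΔF_A − ΔF_B = 0.42 W/m²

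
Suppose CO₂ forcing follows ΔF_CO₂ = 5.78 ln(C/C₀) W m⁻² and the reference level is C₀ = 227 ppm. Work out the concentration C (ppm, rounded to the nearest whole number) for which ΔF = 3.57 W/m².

Set 5.78 ln(C/227) = 3.57, so ln(C/227) = 3.57/5.78 = 0.61765.
Then C/227 = e^0.61765 = 1.85456, giving C = 227 × 1.85456 = 420.99 ppm.

C ≈ 421 ppm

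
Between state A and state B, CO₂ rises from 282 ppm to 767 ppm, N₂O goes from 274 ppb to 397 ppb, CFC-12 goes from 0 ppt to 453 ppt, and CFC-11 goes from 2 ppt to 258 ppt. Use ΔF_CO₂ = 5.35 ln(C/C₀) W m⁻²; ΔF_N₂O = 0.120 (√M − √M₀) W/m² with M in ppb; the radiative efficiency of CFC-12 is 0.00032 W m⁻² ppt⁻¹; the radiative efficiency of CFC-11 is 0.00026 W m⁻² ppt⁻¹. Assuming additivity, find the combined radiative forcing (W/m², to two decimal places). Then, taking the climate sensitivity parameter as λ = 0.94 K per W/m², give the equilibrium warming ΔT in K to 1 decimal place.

CO₂: 5.35 × ln(767/282) = 5.35 × ln(2.71986) = 5.35 × 1.00058 = 5.3531 W/m².
N₂O: 0.120 × (√397 − √274) = 0.120 × (19.9249 − 16.5529) = 0.120 × 3.3720 = 0.4046 W/m².
CFC-12: ΔF = 0.00032 × (453 − 0) = 0.00032 × 453 = 0.1450 W/m².
CFC-11: ΔF = 0.00026 × (258 − 2) = 0.00026 × 256 = 0.0666 W/m².
Total ΔF = 5.3531 + 0.4046 + 0.1450 + 0.0666 = 5.9693 W/m².
ΔT = λ ΔF = 0.94 × 5.97 = 5.6118 K.

ΔF = 5.97 W/m²; ΔT = 5.6 K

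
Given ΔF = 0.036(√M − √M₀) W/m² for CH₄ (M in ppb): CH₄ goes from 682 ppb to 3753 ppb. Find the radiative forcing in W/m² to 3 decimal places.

CH₄: 0.036 × (√3753 − √682) = 0.036 × (61.2617 − 26.1151) = 0.036 × 35.1466 = 1.2653 W/m².

ΔF = 1.265 W/m²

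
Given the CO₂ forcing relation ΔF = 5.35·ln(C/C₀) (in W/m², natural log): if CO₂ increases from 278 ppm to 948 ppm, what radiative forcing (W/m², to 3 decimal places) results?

ΔF = 6.563 W/m²

CO₂ absorption bands are partially saturated, so forcing scales with the logarithm of the concentration ratio.
CO₂: 5.35 × ln(948/278) = 5.35 × ln(3.41007) = 5.35 × 1.22673 = 6.5630 W/m².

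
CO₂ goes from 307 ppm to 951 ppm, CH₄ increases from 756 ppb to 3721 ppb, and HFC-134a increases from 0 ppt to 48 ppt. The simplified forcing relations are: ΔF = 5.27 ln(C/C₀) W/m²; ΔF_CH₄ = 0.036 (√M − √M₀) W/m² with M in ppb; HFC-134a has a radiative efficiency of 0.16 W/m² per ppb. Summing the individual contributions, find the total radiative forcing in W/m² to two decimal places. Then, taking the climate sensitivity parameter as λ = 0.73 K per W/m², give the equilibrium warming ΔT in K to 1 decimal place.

ΔF = 7.17 W/m²; ΔT = 5.2 K

CO₂: 5.27 × ln(951/307) = 5.27 × ln(3.09772) = 5.27 × 1.13067 = 5.9586 W/m².
CH₄: 0.036 × (√3721 − √756) = 0.036 × (61.0000 − 27.4955) = 0.036 × 33.5045 = 1.2062 W/m².
HFC-134a: Δ = 48 − 0 = 48 ppt = 0.048 ppb; ΔF = 0.16 × 0.048 = 0.0077 W/m².
Total ΔF = 5.9586 + 1.2062 + 0.0077 = 7.1725 W/m².
ΔT = λ ΔF = 0.73 × 7.17 = 5.2341 K.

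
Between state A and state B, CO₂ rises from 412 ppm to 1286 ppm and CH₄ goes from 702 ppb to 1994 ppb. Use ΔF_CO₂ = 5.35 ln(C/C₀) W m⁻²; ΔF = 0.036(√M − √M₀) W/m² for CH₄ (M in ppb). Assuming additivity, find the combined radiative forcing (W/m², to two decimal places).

CO₂: 5.35 × ln(1286/412) = 5.35 × ln(3.12136) = 5.35 × 1.13827 = 6.0897 W/m².
CH₄: 0.036 × (√1994 − √702) = 0.036 × (44.6542 − 26.4953) = 0.036 × 18.1589 = 0.6537 W/m².
Total ΔF = 6.0897 + 0.6537 = 6.7434 W/m².

ΔF = 6.74 W/m²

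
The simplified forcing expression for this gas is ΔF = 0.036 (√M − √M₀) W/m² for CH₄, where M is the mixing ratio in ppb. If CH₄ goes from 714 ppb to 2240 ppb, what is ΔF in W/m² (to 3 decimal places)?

CH₄: 0.036 × (√2240 − √714) = 0.036 × (47.3286 − 26.7208) = 0.036 × 20.6078 = 0.7419 W/m².

ΔF = 0.742 W/m²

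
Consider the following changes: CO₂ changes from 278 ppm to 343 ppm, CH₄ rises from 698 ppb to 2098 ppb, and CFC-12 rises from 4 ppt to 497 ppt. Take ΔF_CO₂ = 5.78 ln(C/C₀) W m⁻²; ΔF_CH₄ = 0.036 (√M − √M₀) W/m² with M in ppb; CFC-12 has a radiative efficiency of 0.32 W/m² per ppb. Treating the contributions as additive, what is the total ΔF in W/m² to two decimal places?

ΔF = 2.07 W/m²

CO₂: 5.78 × ln(343/278) = 5.78 × ln(1.23381) = 5.78 × 0.21011 = 1.2144 W/m².
CH₄: 0.036 × (√2098 − √698) = 0.036 × (45.8039 − 26.4197) = 0.036 × 19.3842 = 0.6978 W/m².
CFC-12: Δ = 497 − 4 = 493 ppt = 0.493 ppb; ΔF = 0.32 × 0.493 = 0.1578 W/m².
Total ΔF = 1.2144 + 0.6978 + 0.1578 = 2.0700 W/m².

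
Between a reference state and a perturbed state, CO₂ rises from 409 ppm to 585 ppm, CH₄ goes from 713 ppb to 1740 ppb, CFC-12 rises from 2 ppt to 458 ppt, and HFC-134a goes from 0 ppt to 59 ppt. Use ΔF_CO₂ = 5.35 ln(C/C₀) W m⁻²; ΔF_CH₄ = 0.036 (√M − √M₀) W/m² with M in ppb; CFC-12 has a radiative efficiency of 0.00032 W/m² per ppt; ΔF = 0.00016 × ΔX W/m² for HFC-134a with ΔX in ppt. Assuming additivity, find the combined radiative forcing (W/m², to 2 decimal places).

ΔF = 2.61 W/m²

CO₂: 5.35 × ln(585/409) = 5.35 × ln(1.43032) = 5.35 × 0.35790 = 1.9148 W/m².
CH₄: 0.036 × (√1740 − √713) = 0.036 × (41.7133 − 26.7021) = 0.036 × 15.0112 = 0.5404 W/m².
CFC-12: ΔF = 0.00032 × (458 − 2) = 0.00032 × 456 = 0.1459 W/m².
HFC-134a: ΔF = 0.00016 × (59 − 0) = 0.00016 × 59 = 0.0094 W/m².
Total ΔF = 1.9148 + 0.5404 + 0.1459 + 0.0094 = 2.6105 W/m².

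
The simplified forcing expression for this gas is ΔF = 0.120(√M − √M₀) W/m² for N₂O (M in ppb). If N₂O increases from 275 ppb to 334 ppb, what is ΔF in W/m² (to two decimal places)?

ΔF = 0.20 W/m²

N₂O: 0.120 × (√334 − √275) = 0.120 × (18.2757 − 16.5831) = 0.120 × 1.6926 = 0.2031 W/m².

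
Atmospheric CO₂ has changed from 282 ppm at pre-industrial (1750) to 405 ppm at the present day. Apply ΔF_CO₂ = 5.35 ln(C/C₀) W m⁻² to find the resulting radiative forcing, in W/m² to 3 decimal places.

CO₂: 5.35 × ln(405/282) = 5.35 × ln(1.43617) = 5.35 × 0.36198 = 1.9366 W/m².

ΔF = 1.937 W/m²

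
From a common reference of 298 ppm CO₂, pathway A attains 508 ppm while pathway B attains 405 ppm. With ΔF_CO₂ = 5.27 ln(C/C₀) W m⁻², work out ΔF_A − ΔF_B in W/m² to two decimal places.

ΔF_A − ΔF_B = 1.19 W/m²

ΔF_A = 5.27 ln(508/298) = 5.27 × 0.53339 = 2.8110 W/m².
ΔF_B = 5.27 ln(405/298) = 5.27 × 0.30679 = 1.6168 W/m².
Difference: 2.8110 − 1.6168 = 1.1942 W/m².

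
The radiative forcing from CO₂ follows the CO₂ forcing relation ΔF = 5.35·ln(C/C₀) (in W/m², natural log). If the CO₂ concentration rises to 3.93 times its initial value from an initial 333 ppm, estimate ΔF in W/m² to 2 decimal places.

ΔF = 5.35 × ln(3.93) = 5.35 × 1.36864 = 7.3222 W/m².

ΔF = 7.32 W/m²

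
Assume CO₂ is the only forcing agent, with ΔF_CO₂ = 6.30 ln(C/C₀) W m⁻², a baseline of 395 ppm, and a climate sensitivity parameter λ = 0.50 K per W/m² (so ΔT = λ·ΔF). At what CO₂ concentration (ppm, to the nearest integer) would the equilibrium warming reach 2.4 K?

Required forcing: ΔF = ΔT/λ = 2.4/0.50 = 4.8000 W/m².
Then ln(C/395) = ΔF/6.30 = 4.8000/6.30 = 0.76190.
So C = 395 × e^0.76190 = 395 × 2.14234 = 846.22 ppm.

C ≈ 846 ppm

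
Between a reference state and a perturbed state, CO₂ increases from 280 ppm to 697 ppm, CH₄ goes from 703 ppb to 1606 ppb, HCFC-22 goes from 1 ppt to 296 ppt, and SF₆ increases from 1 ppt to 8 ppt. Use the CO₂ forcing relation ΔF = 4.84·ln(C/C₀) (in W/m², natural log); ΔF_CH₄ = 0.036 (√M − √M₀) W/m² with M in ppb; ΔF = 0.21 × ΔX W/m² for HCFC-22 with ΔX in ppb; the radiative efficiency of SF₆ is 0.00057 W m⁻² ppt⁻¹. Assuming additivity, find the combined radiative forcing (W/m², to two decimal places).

ΔF = 4.97 W/m²

CO₂: 4.84 × ln(697/280) = 4.84 × ln(2.48929) = 4.84 × 0.91200 = 4.4141 W/m².
CH₄: 0.036 × (√1606 − √703) = 0.036 × (40.0749 − 26.5141) = 0.036 × 13.5608 = 0.4882 W/m².
HCFC-22: Δ = 296 − 1 = 295 ppt = 0.295 ppb; ΔF = 0.21 × 0.295 = 0.0620 W/m².
SF₆: ΔF = 0.00057 × (8 − 1) = 0.00057 × 7 = 0.0040 W/m².
Total ΔF = 4.4141 + 0.4882 + 0.0620 + 0.0040 = 4.9683 W/m².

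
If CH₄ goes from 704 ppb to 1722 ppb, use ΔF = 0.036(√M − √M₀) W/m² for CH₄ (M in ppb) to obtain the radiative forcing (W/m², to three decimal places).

ΔF = 0.539 W/m²

CH₄: 0.036 × (√1722 − √704) = 0.036 × (41.4970 − 26.5330) = 0.036 × 14.9640 = 0.5387 W/m².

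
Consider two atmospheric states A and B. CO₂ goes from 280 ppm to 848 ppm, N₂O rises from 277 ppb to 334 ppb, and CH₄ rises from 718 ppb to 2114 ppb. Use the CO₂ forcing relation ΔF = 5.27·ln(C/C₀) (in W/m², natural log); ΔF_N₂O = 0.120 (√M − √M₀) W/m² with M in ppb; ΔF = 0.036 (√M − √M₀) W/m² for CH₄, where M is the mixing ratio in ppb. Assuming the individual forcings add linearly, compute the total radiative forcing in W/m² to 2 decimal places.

ΔF = 6.73 W/m²

CO₂: 5.27 × ln(848/280) = 5.27 × ln(3.02857) = 5.27 × 1.10809 = 5.8396 W/m².
N₂O: 0.120 × (√334 − √277) = 0.120 × (18.2757 − 16.6433) = 0.120 × 1.6324 = 0.1959 W/m².
CH₄: 0.036 × (√2114 − √718) = 0.036 × (45.9783 − 26.7955) = 0.036 × 19.1828 = 0.6906 W/m².
Total ΔF = 5.8396 + 0.1959 + 0.6906 = 6.7261 W/m².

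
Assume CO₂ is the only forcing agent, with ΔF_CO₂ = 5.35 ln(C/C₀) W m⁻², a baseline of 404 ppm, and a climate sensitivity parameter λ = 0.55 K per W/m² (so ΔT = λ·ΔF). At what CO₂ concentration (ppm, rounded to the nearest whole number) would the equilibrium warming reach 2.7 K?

Required forcing: ΔF = ΔT/λ = 2.7/0.55 = 4.9091 W/m².
Then ln(C/404) = ΔF/5.35 = 4.9091/5.35 = 0.91759.
So C = 404 × e^0.91759 = 404 × 2.50325 = 1011.31 ppm.

C ≈ 1011 ppm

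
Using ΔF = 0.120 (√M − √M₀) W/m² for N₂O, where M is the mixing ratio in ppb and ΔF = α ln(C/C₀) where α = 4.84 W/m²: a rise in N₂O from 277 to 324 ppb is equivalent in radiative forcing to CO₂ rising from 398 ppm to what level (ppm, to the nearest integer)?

N₂O forcing: 0.120 × (√324 − √277) = 0.120 × (18.0000 − 16.6433) = 0.120 × 1.3567 = 0.16280 W/m².
Set 4.84 ln(C/398) = 0.16280: ln(C/398) = 0.16280/4.84 = 0.03364, so C = 398 × e^0.03364 = 398 × 1.03421 = 411.62 ppm.

C ≈ 412 ppm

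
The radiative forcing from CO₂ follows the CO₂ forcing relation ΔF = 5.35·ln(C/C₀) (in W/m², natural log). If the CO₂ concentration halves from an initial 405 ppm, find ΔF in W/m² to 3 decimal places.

ΔF = -3.708 W/m²

ΔF = 5.35 × ln(0.5) = 5.35 × -0.69315 = -3.7084 W/m².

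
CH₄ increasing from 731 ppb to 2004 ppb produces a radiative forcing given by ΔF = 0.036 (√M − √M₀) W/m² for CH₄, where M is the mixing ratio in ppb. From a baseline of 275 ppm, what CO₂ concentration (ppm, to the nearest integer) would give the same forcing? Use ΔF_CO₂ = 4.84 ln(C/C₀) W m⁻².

CH₄ forcing: 0.036 × (√2004 − √731) = 0.036 × (44.7661 − 27.0370) = 0.036 × 17.7291 = 0.63825 W/m².
Set 4.84 ln(C/275) = 0.63825: ln(C/275) = 0.63825/4.84 = 0.13187, so C = 275 × e^0.13187 = 275 × 1.14096 = 313.76 ppm.

C ≈ 314 ppm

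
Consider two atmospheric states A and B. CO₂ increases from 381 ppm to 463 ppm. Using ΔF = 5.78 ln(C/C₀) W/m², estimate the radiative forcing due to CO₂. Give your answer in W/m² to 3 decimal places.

ΔF = 1.127 W/m²

CO₂: 5.78 × ln(463/381) = 5.78 × ln(1.21522) = 5.78 × 0.19493 = 1.1267 W/m².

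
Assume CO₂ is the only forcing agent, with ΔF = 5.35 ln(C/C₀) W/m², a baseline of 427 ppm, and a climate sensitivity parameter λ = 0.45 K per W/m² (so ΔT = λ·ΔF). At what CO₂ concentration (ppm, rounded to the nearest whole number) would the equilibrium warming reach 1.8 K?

Required forcing: ΔF = ΔT/λ = 1.8/0.45 = 4.0000 W/m².
Then ln(C/427) = ΔF/5.35 = 4.0000/5.35 = 0.74766.
So C = 427 × e^0.74766 = 427 × 2.11205 = 901.85 ppm.

C ≈ 902 ppm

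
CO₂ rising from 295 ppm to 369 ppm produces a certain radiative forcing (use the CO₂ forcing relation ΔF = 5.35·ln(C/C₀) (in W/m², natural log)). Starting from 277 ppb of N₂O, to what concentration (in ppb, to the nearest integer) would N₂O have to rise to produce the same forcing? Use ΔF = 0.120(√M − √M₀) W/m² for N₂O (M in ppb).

CO₂ forcing: 5.35 × ln(369/295) = 5.35 × 0.223821 = 1.19744 W/m².
Set 0.120(√M − √277) = 1.19744: √M = 1.19744/0.120 + √277 = 9.9787 + 16.6433 = 26.6220.
M = (26.6220)² = 708.73 ppb.

M ≈ 709 ppb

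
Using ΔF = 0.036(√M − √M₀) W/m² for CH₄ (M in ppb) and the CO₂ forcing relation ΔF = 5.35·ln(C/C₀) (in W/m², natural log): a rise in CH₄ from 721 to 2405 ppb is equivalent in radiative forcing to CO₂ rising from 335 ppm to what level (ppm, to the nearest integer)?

CH₄ forcing: 0.036 × (√2405 − √721) = 0.036 × (49.0408 − 26.8514) = 0.036 × 22.1894 = 0.79882 W/m².
Set 5.35 ln(C/335) = 0.79882: ln(C/335) = 0.79882/5.35 = 0.14931, so C = 335 × e^0.14931 = 335 × 1.16103 = 388.95 ppm.

C ≈ 389 ppm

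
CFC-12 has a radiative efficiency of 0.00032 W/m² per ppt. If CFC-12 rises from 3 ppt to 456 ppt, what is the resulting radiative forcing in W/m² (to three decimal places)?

CFC-12: ΔF = 0.00032 × (456 − 3) = 0.00032 × 453 = 0.1450 W/m².

ΔF = 0.145 W/m²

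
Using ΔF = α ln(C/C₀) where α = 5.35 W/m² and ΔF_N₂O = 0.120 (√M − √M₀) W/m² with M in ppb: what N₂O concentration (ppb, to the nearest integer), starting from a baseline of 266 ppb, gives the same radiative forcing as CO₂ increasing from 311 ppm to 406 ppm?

M ≈ 795 ppb

CO₂ forcing: 5.35 × ln(406/311) = 5.35 × 0.266560 = 1.42610 W/m².
Set 0.120(√M − √266) = 1.42610: √M = 1.42610/0.120 + √266 = 11.8842 + 16.3095 = 28.1937.
M = (28.1937)² = 794.88 ppb.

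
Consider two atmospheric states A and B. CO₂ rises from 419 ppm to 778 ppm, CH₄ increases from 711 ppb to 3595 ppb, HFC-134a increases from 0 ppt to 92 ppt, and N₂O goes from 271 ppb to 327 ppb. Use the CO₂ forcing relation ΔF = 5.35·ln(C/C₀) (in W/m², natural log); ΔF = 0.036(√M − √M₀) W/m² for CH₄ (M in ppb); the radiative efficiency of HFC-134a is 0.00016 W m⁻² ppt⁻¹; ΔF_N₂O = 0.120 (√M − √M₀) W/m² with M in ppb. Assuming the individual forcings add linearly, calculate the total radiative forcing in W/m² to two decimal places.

ΔF = 4.72 W/m²

CO₂: 5.35 × ln(778/419) = 5.35 × ln(1.85680) = 5.35 × 0.61885 = 3.3108 W/m².
CH₄: 0.036 × (√3595 − √711) = 0.036 × (59.9583 − 26.6646) = 0.036 × 33.2937 = 1.1986 W/m².
HFC-134a: ΔF = 0.00016 × (92 − 0) = 0.00016 × 92 = 0.0147 W/m².
N₂O: 0.120 × (√327 − √271) = 0.120 × (18.0831 − 16.4621) = 0.120 × 1.6210 = 0.1945 W/m².
Total ΔF = 3.3108 + 1.1986 + 0.0147 + 0.1945 = 4.7186 W/m².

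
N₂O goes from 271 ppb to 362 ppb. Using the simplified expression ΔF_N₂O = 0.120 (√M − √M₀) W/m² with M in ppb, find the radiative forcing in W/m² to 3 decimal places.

ΔF = 0.308 W/m²

N₂O: 0.120 × (√362 − √271) = 0.120 × (19.0263 − 16.4621) = 0.120 × 2.5642 = 0.3077 W/m².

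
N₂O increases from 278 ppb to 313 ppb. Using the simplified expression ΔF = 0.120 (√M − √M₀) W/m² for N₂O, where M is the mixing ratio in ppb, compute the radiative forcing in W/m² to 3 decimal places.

ΔF = 0.122 W/m²

N₂O: 0.120 × (√313 − √278) = 0.120 × (17.6918 − 16.6733) = 0.120 × 1.0185 = 0.1222 W/m².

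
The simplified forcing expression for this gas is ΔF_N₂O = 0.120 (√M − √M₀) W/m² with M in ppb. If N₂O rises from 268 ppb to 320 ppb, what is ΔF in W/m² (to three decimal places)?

ΔF = 0.182 W/m²

N₂O: 0.120 × (√320 − √268) = 0.120 × (17.8885 − 16.3707) = 0.120 × 1.5178 = 0.1821 W/m².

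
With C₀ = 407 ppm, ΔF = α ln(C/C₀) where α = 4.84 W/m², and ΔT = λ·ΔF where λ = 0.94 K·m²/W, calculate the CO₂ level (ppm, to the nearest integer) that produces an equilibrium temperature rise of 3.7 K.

C ≈ 918 ppm

Required forcing: ΔF = ΔT/λ = 3.7/0.94 = 3.9362 W/m².
Then ln(C/407) = ΔF/4.84 = 3.9362/4.84 = 0.81326.
So C = 407 × e^0.81326 = 407 × 2.25525 = 917.89 ppm.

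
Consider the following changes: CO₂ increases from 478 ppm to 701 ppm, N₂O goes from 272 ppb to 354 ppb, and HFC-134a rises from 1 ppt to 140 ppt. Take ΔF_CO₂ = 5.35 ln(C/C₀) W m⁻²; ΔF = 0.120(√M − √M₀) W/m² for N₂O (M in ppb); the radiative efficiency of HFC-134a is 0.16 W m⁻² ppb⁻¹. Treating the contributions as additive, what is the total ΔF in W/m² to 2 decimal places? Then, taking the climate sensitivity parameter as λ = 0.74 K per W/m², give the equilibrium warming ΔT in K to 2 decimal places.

CO₂: 5.35 × ln(701/478) = 5.35 × ln(1.46653) = 5.35 × 0.38290 = 2.0485 W/m².
N₂O: 0.120 × (√354 − √272) = 0.120 × (18.8149 − 16.4924) = 0.120 × 2.3225 = 0.2787 W/m².
HFC-134a: Δ = 140 − 1 = 139 ppt = 0.139 ppb; ΔF = 0.16 × 0.139 = 0.0222 W/m².
Total ΔF = 2.0485 + 0.2787 + 0.0222 = 2.3494 W/m².
ΔT = λ ΔF = 0.74 × 2.35 = 1.7390 K.

ΔF = 2.35 W/m²; ΔT = 1.74 K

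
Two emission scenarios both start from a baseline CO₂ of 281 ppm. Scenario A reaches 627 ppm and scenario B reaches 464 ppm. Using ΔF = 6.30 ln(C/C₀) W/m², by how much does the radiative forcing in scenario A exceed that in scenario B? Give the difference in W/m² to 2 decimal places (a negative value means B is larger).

ΔF_A = 6.30 ln(627/281) = 6.30 × 0.80259 = 5.0563 W/m².
ΔF_B = 6.30 ln(464/281) = 6.30 × 0.50153 = 3.1596 W/m².
Difference: 5.0563 − 3.1596 = 1.8967 W/m².
(Equivalently, ΔF_A − ΔF_B = 6.30 ln(627/464) = 6.30 × 0.30106 = 1.8967 W/m².)

ΔF_A − ΔF_B = 1.90 W/m²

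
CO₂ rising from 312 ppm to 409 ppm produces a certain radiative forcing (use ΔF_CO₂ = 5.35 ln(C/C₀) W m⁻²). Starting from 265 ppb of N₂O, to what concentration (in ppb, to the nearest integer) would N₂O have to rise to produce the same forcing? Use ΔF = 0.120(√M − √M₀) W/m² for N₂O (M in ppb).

M ≈ 804 ppb

CO₂ forcing: 5.35 × ln(409/312) = 5.35 × 0.270712 = 1.44831 W/m².
Set 0.120(√M − √265) = 1.44831: √M = 1.44831/0.120 + √265 = 12.0693 + 16.2788 = 28.3481.
M = (28.3481)² = 803.61 ppb.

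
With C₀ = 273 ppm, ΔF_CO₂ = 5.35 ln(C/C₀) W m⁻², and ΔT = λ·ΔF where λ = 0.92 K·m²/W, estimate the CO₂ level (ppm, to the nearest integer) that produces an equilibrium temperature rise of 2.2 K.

Required forcing: ΔF = ΔT/λ = 2.2/0.92 = 2.3913 W/m².
Then ln(C/273) = ΔF/5.35 = 2.3913/5.35 = 0.44697.
So C = 273 × e^0.44697 = 273 × 1.56357 = 426.85 ppm.

C ≈ 427 ppm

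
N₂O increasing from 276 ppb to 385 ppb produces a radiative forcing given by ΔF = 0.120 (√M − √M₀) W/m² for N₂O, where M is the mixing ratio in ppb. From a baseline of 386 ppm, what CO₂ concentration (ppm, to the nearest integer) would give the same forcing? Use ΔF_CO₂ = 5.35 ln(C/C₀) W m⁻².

N₂O forcing: 0.120 × (√385 − √276) = 0.120 × (19.6214 − 16.6132) = 0.120 × 3.0082 = 0.36098 W/m².
Set 5.35 ln(C/386) = 0.36098: ln(C/386) = 0.36098/5.35 = 0.06747, so C = 386 × e^0.06747 = 386 × 1.06980 = 412.94 ppm.

C ≈ 413 ppm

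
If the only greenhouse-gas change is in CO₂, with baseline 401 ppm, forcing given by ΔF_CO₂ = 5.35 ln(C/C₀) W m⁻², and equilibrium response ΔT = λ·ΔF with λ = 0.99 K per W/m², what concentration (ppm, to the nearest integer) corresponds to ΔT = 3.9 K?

Required forcing: ΔF = ΔT/λ = 3.9/0.99 = 3.9394 W/m².
Then ln(C/401) = ΔF/5.35 = 3.9394/5.35 = 0.73634.
So C = 401 × e^0.73634 = 401 × 2.08828 = 837.40 ppm.

C ≈ 837 ppm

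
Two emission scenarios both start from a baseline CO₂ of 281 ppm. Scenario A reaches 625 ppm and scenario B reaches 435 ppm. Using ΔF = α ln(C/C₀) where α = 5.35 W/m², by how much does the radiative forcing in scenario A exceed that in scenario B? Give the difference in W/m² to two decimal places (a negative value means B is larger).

ΔF_A = 5.35 ln(625/281) = 5.35 × 0.79940 = 4.2768 W/m².
ΔF_B = 5.35 ln(435/281) = 5.35 × 0.43699 = 2.3379 W/m².
Difference: 4.2768 − 2.3379 = 1.9389 W/m².
(Equivalently, ΔF_A − ΔF_B = 5.35 ln(625/435) = 5.35 × 0.36241 = 1.9389 W/m².)

ΔF_A − ΔF_B = 1.94 W/m²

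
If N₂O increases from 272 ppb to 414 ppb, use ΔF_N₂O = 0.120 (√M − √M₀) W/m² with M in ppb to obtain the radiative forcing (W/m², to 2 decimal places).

ΔF = 0.46 W/m²

N₂O: 0.120 × (√414 − √272) = 0.120 × (20.3470 − 16.4924) = 0.120 × 3.8546 = 0.4626 W/m².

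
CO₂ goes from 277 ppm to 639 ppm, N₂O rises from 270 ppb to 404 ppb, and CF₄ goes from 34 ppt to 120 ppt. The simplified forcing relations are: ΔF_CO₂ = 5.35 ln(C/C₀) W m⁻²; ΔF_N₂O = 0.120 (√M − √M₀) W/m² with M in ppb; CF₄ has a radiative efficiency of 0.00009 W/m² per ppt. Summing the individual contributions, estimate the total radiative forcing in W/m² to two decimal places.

ΔF = 4.92 W/m²

CO₂: 5.35 × ln(639/277) = 5.35 × ln(2.30686) = 5.35 × 0.83589 = 4.4720 W/m².
N₂O: 0.120 × (√404 − √270) = 0.120 × (20.0998 − 16.4317) = 0.120 × 3.6681 = 0.4402 W/m².
CF₄: ΔF = 0.00009 × (120 − 34) = 0.00009 × 86 = 0.0077 W/m².
Total ΔF = 4.4720 + 0.4402 + 0.0077 = 4.9199 W/m².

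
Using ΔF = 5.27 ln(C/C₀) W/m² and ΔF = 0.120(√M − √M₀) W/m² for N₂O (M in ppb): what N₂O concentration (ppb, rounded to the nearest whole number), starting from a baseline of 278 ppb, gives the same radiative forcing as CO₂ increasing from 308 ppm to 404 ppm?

M ≈ 817 ppb

CO₂ forcing: 5.27 × ln(404/308) = 5.27 × 0.271315 = 1.42983 W/m².
Set 0.120(√M − √278) = 1.42983: √M = 1.42983/0.120 + √278 = 11.9153 + 16.6733 = 28.5886.
M = (28.5886)² = 817.31 ppb.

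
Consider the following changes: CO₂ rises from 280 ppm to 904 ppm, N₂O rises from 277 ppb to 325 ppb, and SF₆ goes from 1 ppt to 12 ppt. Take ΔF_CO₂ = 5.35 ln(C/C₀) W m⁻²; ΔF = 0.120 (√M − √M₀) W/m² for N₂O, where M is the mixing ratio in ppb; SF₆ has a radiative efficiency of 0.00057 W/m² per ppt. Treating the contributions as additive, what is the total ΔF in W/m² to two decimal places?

CO₂: 5.35 × ln(904/280) = 5.35 × ln(3.22857) = 5.35 × 1.17204 = 6.2704 W/m².
N₂O: 0.120 × (√325 − √277) = 0.120 × (18.0278 − 16.6433) = 0.120 × 1.3845 = 0.1661 W/m².
SF₆: ΔF = 0.00057 × (12 − 1) = 0.00057 × 11 = 0.0063 W/m².
Total ΔF = 6.2704 + 0.1661 + 0.0063 = 6.4428 W/m².

ΔF = 6.44 W/m²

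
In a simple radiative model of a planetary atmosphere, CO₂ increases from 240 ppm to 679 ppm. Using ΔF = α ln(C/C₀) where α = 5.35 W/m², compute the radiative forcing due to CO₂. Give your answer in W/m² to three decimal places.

ΔF = 5.564 W/m²

CO₂ absorption bands are partially saturated, so forcing scales with the logarithm of the concentration ratio.
CO₂: 5.35 × ln(679/240) = 5.35 × ln(2.82917) = 5.35 × 1.03998 = 5.5639 W/m².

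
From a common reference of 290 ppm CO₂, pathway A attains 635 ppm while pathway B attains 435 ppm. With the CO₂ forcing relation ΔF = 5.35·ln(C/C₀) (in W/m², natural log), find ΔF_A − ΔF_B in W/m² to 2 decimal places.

ΔF_A = 5.35 ln(635/290) = 5.35 × 0.78374 = 4.1930 W/m².
ΔF_B = 5.35 ln(435/290) = 5.35 × 0.40547 = 2.1693 W/m².
Difference: 4.1930 − 2.1693 = 2.0237 W/m².

ΔF_A − ΔF_B = 2.02 W/m²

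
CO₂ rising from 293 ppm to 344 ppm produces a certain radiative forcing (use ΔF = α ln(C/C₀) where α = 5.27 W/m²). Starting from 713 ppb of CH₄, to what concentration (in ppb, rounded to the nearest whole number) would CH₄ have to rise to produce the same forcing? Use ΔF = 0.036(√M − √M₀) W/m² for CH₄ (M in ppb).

M ≈ 2519 ppb

CO₂ forcing: 5.27 × ln(344/293) = 5.27 × 0.160469 = 0.84567 W/m².
Set 0.036(√M − √713) = 0.84567: √M = 0.84567/0.036 + √713 = 23.4908 + 26.7021 = 50.1929.
M = (50.1929)² = 2519.33 ppb.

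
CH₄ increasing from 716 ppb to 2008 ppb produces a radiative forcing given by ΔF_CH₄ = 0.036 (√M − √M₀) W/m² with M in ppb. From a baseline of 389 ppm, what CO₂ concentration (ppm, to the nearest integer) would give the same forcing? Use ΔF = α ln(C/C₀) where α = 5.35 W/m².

CH₄ forcing: 0.036 × (√2008 − √716) = 0.036 × (44.8107 − 26.7582) = 0.036 × 18.0525 = 0.64989 W/m².
Set 5.35 ln(C/389) = 0.64989: ln(C/389) = 0.64989/5.35 = 0.12147, so C = 389 × e^0.12147 = 389 × 1.12916 = 439.24 ppm.

C ≈ 439 ppm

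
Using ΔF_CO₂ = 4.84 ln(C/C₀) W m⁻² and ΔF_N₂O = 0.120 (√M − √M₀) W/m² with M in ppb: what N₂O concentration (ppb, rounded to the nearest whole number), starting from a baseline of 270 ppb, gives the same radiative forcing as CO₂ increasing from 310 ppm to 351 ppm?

CO₂ forcing: 4.84 × ln(351/310) = 4.84 × 0.124214 = 0.60120 W/m².
Set 0.120(√M − √270) = 0.60120: √M = 0.60120/0.120 + √270 = 5.0100 + 16.4317 = 21.4417.
M = (21.4417)² = 459.75 ppb.

M ≈ 460 ppb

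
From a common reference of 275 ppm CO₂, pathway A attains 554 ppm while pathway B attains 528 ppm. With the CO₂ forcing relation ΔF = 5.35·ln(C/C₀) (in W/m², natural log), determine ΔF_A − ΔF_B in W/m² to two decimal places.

ΔF_A = 5.35 ln(554/275) = 5.35 × 0.70039 = 3.7471 W/m².
ΔF_B = 5.35 ln(528/275) = 5.35 × 0.65233 = 3.4900 W/m².
Difference: 3.7471 − 3.4900 = 0.2571 W/m².

ΔF_A − ΔF_B = 0.26 W/m²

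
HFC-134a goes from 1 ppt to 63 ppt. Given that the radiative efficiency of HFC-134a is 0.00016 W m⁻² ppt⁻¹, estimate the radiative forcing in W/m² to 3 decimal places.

HFC-134a: ΔF = 0.00016 × (63 − 1) = 0.00016 × 62 = 0.0099 W/m².

ΔF = 0.010 W/m²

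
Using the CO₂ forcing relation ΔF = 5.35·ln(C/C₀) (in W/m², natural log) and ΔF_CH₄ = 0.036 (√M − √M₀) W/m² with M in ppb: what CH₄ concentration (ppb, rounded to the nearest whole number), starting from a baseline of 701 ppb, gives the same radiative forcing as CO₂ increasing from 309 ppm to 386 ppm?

M ≈ 3545 ppb

CO₂ forcing: 5.35 × ln(386/309) = 5.35 × 0.222496 = 1.19035 W/m².
Set 0.036(√M − √701) = 1.19035: √M = 1.19035/0.036 + √701 = 33.0653 + 26.4764 = 59.5417.
M = (59.5417)² = 3545.21 ppb.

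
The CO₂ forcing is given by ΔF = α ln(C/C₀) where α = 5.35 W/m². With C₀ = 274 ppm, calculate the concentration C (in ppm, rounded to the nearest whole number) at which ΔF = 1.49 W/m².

Set 5.35 ln(C/274) = 1.49, so ln(C/274) = 1.49/5.35 = 0.27850.
Then C/274 = e^0.27850 = 1.32115, giving C = 274 × 1.32115 = 362.00 ppm.

C ≈ 362 ppm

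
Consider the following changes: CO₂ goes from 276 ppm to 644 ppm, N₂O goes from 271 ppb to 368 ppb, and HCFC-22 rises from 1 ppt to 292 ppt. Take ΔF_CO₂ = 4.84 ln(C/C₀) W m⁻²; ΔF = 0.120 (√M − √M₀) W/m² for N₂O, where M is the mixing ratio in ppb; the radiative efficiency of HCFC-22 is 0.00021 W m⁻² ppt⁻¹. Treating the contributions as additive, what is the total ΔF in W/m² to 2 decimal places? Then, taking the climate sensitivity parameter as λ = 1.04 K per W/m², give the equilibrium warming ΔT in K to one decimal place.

CO₂: 4.84 × ln(644/276) = 4.84 × ln(2.33333) = 4.84 × 0.84730 = 4.1009 W/m².
N₂O: 0.120 × (√368 − √271) = 0.120 × (19.1833 − 16.4621) = 0.120 × 2.7212 = 0.3265 W/m².
HCFC-22: ΔF = 0.00021 × (292 − 1) = 0.00021 × 291 = 0.0611 W/m².
Total ΔF = 4.1009 + 0.3265 + 0.0611 = 4.4885 W/m².
ΔT = λ ΔF = 1.04 × 4.49 = 4.6696 K.

ΔF = 4.49 W/m²; ΔT = 4.7 K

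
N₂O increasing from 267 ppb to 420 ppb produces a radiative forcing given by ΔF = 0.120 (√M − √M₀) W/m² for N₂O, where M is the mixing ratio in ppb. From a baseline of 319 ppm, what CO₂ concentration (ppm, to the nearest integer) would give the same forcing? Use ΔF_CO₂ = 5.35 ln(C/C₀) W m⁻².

N₂O forcing: 0.120 × (√420 − √267) = 0.120 × (20.4939 − 16.3401) = 0.120 × 4.1538 = 0.49846 W/m².
Set 5.35 ln(C/319) = 0.49846: ln(C/319) = 0.49846/5.35 = 0.09317, so C = 319 × e^0.09317 = 319 × 1.09765 = 350.15 ppm.

C ≈ 350 ppm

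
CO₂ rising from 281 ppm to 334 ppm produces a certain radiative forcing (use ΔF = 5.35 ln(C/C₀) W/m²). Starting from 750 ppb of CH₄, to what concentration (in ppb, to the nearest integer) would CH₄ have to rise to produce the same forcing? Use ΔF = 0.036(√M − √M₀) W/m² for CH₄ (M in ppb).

CO₂ forcing: 5.35 × ln(334/281) = 5.35 × 0.172786 = 0.92441 W/m².
Set 0.036(√M − √750) = 0.92441: √M = 0.92441/0.036 + √750 = 25.6781 + 27.3861 = 53.0642.
M = (53.0642)² = 2815.81 ppb.

M ≈ 2816 ppb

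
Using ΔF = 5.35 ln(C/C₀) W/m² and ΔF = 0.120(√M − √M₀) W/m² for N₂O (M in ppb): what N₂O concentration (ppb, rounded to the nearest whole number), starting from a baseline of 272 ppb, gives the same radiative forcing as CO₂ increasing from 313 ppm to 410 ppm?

CO₂ forcing: 5.35 × ln(410/313) = 5.35 × 0.269954 = 1.44425 W/m².
Set 0.120(√M − √272) = 1.44425: √M = 1.44425/0.120 + √272 = 12.0354 + 16.4924 = 28.5278.
M = (28.5278)² = 813.84 ppb.

M ≈ 814 ppb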